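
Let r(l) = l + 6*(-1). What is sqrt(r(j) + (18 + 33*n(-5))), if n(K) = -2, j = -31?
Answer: I*sqrt(85) ≈ 9.2195*I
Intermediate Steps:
r(l) = -6 + l (r(l) = l - 6 = -6 + l)
sqrt(r(j) + (18 + 33*n(-5))) = sqrt((-6 - 31) + (18 + 33*(-2))) = sqrt(-37 + (18 - 66)) = sqrt(-37 - 48) = sqrt(-85) = I*sqrt(85)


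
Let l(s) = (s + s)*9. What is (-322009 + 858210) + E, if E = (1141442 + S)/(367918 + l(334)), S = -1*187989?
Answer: 200502593383/373930 ≈ 5.3620e+5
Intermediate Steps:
l(s) = 18*s (l(s) = (2*s)*9 = 18*s)
S = -187989
E = 953453/373930 (E = (1141442 - 187989)/(367918 + 18*334) = 953453/(367918 + 6012) = 953453/373930 ≈ 2.5498)
(-322009 + 858210) + E = (-322009 + 858210) + 953453/373930 = 536201 + 953453/373930 = 200502593383/373930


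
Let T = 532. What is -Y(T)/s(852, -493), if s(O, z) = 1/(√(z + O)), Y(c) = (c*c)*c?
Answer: -150568768*√359 ≈ -2.8529e+9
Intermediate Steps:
Y(c) = c³ (Y(c) = c²*c = c³)
s(O, z) = (O + z)^(-½) (s(O, z) = 1/(√(O + z)) = (O + z)^(-½))
-Y(T)/s(852, -493) = -532³/((852 - 493)^(-½)) = -150568768/(359^(-½)) = -150568768/(√359/359) = -150568768*√359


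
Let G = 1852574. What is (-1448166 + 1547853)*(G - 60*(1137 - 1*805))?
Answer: 182691779298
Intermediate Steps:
(-1448166 + 1547853)*(G - 60*(1137 - 1*805)) = (-1448166 + 1547853)*(1852574 - 60*(1137 - 1*805)) = 99687*(1852574 - 60*(1137 - 805)) = 99687*(1852574 - 60*332) = 99687*(1852574 - 19920) = 99687*1832654 = 182691779298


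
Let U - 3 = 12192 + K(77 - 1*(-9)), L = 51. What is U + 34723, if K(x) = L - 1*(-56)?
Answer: 47025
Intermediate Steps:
K(x) = 107 (K(x) = 51 - 1*(-56) = 51 + 56 = 107)
U = 12302 (U = 3 + (12192 + 107) = 3 + 12299 = 12302)
U + 34723 = 12302 + 34723 = 47025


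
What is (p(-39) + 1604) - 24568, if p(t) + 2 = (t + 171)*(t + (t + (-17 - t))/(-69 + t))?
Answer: -252839/9 ≈ -28093.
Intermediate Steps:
p(t) = -2 + (171 + t)*(t - 17/(-69 + t)) (p(t) = -2 + (t + 171)*(t + (t + (-17 - t))/(-69 + t)) = -2 + (171 + t)*(t - 17/(-69 + t)))
(p(-39) + 1604) - 24568 = ((-2769 + (-39)**3 - 11818*(-39) + 102*(-39)**2)/(-69 - 39) + 1604) - 24568 = ((-2769 - 59319 + 460902 + 102*1521)/(-108) + 1604) - 24568 = (-(-2769 - 59319 + 460902 + 155142)/108 + 1604) - 24568 = (-1/108*553956 + 1604) - 24568 = (-46163/9 + 1604) - 24568 = -31727/9 - 24568 = -252839/9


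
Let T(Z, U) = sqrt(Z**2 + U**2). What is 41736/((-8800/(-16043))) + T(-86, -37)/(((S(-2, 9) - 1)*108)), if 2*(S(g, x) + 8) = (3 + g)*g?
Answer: 83696331/1100 - sqrt(8765)/1080 ≈ 76088.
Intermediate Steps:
T(Z, U) = sqrt(U**2 + Z**2)
S(g, x) = -8 + g*(3 + g)/2 (S(g, x) = -8 + ((3 + g)*g)/2 = -8 + (g*(3 + g))/2 = -8 + g*(3 + g)/2)
41736/((-8800/(-16043))) + T(-86, -37)/(((S(-2, 9) - 1)*108)) = 41736/((-8800/(-16043))) + sqrt((-37)**2 + (-86)**2)/((((-8 + (1/2)*(-2)**2 + (3/2)*(-2)) - 1)*108)) = 41736/((-8800*(-1/16043))) + sqrt(1369 + 7396)/((((-8 + (1/2)*4 - 3) - 1)*108)) = 41736/(8800/16043) + sqrt(8765)/((((-8 + 2 - 3) - 1)*108)) = 41736*(16043/8800) + sqrt(8765)/(((-9 - 1)*108)) = 83696331/1100 + sqrt(8765)/((-10*108)) = 83696331/1100 + sqrt(8765)/(-1080) = 83696331/1100 + sqrt(8765)*(-1/1080) = 83696331/1100 - sqrt(8765)/1080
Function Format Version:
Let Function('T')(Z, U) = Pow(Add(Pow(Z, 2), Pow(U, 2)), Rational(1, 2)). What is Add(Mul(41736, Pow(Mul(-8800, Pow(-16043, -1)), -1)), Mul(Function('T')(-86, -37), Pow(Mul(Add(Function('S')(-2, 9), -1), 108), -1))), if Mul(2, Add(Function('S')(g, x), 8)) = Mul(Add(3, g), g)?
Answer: Add(Rational(83696331, 1100), Mul(Rational(-1, 1080), Pow(8765, Rational(1, 2)))) ≈ 76088.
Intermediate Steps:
Function('T')(Z, U) = Pow(Add(Pow(U, 2), Pow(Z, 2)), Rational(1, 2))
Function('S')(g, x) = Add(-8, Mul(Rational(1, 2), g, Add(3, g))) (Function('S')(g, x) = Add(-8, Mul(Rational(1, 2), Mul(Add(3, g), g))) = Add(-8, Mul(Rational(1, 2), Mul(g, Add(3, g)))) = Add(-8, Mul(Rational(1, 2), g, Add(3, g))))
Add(Mul(41736, Pow(Mul(-8800, Pow(-16043, -1)), -1)), Mul(Function('T')(-86, -37), Pow(Mul(Add(Function('S')(-2, 9), -1), 108), -1))) = Add(Mul(41736, Pow(Mul(-8800, Pow(-16043, -1)), -1)), Mul(Pow(Add(Pow(-37, 2), Pow(-86, 2)), Rational(1, 2)), Pow(Mul(Add(Add(-8, Mul(Rational(1, 2), Pow(-2, 2)), Mul(Rational(3, 2), -2)), -1), 108), -1))) = Add(Mul(41736, Pow(Mul(-8800, Rational(-1, 16043)), -1)), Mul(Pow(Add(1369, 7396), Rational(1, 2)), Pow(Mul(Add(Add(-8, Mul(Rational(1, 2), 4), -3), -1), 108), -1))) = Add(Mul(41736, Pow(Rational(8800, 16043), -1)), Mul(Pow(8765, Rational(1, 2)), Pow(Mul(Add(Add(-8, 2, -3), -1), 108), -1))) = Add(Mul(41736, Rational(16043, 8800)), Mul(Pow(8765, Rational(1, 2)), Pow(Mul(Add(-9, -1), 108), -1))) = Add(Rational(83696331, 1100), Mul(Pow(8765, Rational(1, 2)), Pow(Mul(-10, 108), -1))) = Add(Rational(83696331, 1100), Mul(Pow(8765, Rational(1, 2)), Pow(-1080, -1))) = Add(Rational(83696331, 1100), Mul(Pow(8765, Rational(1, 2)), Rational(-1, 1080))) = Add(Rational(83696331, 1100), Mul(Rational(-1, 1080), Pow(8765, Rational(1, 2))))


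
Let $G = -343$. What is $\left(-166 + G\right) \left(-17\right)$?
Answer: $8653$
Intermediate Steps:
$\left(-166 + G\right) \left(-17\right) = \left(-166 - 343\right) \left(-17\right) = \left(-509\right) \left(-17\right) = 8653$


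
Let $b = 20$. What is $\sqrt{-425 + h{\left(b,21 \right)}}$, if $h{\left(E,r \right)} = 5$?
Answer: $2 i \sqrt{105} \approx 20.494 i$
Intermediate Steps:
$\sqrt{-425 + h{\left(b,21 \right)}} = \sqrt{-425 + 5} = \sqrt{-420} = 2 i \sqrt{105}$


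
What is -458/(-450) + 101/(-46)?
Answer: -12191/10350 ≈ -1.1779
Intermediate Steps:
-458/(-450) + 101/(-46) = -458*(-1/450) + 101*(-1/46) = 229/225 - 101/46 = -12191/10350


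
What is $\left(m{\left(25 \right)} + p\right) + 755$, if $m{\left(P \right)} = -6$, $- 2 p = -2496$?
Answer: $1997$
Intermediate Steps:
$p = 1248$ ($p = \left(- \frac{1}{2}\right) \left(-2496\right) = 1248$)
$\left(m{\left(25 \right)} + p\right) + 755 = \left(-6 + 1248\right) + 755 = 1242 + 755 = 1997$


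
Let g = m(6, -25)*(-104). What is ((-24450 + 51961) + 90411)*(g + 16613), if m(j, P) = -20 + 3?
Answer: 2167524282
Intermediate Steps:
m(j, P) = -17
g = 1768 (g = -17*(-104) = 1768)
((-24450 + 51961) + 90411)*(g + 16613) = ((-24450 + 51961) + 90411)*(1768 + 16613) = (27511 + 90411)*18381 = 117922*18381 = 2167524282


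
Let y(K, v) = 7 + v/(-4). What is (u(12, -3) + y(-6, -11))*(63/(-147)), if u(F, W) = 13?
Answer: -39/4 ≈ -9.7500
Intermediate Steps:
y(K, v) = 7 - v/4 (y(K, v) = 7 + v*(-1/4) = 7 - v/4)
(u(12, -3) + y(-6, -11))*(63/(-147)) = (13 + (7 - 1/4*(-11)))*(63/(-147)) = (13 + (7 + 11/4))*(63*(-1/147)) = (13 + 39/4)*(-3/7) = (91/4)*(-3/7) = -39/4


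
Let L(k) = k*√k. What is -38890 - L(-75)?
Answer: -38890 + 375*I*√3 ≈ -38890.0 + 649.52*I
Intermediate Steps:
L(k) = k^(3/2)
-38890 - L(-75) = -38890 - (-75)^(3/2) = -38890 - (-375)*I*√3 = -38890 + 375*I*√3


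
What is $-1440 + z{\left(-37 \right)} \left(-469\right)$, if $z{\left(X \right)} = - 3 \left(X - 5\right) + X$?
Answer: $-43181$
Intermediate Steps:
$z{\left(X \right)} = 15 - 2 X$ ($z{\left(X \right)} = - 3 \left(X - 5\right) + X = - 3 \left(-5 + X\right) + X = \left(15 - 3 X\right) + X = 15 - 2 X$)
$-1440 + z{\left(-37 \right)} \left(-469\right) = -1440 + \left(15 - -74\right) \left(-469\right) = -1440 + \left(15 + 74\right) \left(-469\right) = -1440 + 89 \left(-469\right) = -1440 - 41741 = -43181$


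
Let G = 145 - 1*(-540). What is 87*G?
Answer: 59595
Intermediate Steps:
G = 685 (G = 145 + 540 = 685)
87*G = 87*685 = 59595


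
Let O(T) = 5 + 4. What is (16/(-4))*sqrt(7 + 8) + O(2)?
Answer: 9 - 4*sqrt(15) ≈ -6.4919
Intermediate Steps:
O(T) = 9
(16/(-4))*sqrt(7 + 8) + O(2) = (16/(-4))*sqrt(7 + 8) + 9 = (16*(-1/4))*sqrt(15) + 9 = -4*sqrt(15) + 9 = 9 - 4*sqrt(15)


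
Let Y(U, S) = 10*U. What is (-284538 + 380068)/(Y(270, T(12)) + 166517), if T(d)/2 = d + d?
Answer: 95530/169217 ≈ 0.56454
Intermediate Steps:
T(d) = 4*d (T(d) = 2*(d + d) = 2*(2*d) = 4*d)
(-284538 + 380068)/(Y(270, T(12)) + 166517) = (-284538 + 380068)/(10*270 + 166517) = 95530/(2700 + 166517) = 95530/169217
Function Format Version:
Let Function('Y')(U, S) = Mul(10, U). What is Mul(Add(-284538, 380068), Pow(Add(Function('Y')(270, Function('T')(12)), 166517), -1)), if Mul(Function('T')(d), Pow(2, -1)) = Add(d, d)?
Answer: Rational(95530, 169217) ≈ 0.56454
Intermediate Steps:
Function('T')(d) = Mul(4, d) (Function('T')(d) = Mul(2, Add(d, d)) = Mul(2, Mul(2, d)) = Mul(4, d))
Mul(Add(-284538, 380068), Pow(Add(Function('Y')(270, Function('T')(12)), 166517), -1)) = Mul(Add(-284538, 380068), Pow(Add(Mul(10, 270), 166517), -1)) = Mul(95530, Pow(Add(2700, 166517), -1)) = Mul(95530, Pow(169217, -1)) = Mul(95530, Rational(1, 169217)) = Rational(95530, 169217)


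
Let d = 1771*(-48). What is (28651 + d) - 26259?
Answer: -82616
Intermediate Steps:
d = -85008
(28651 + d) - 26259 = (28651 - 85008) - 26259 = -56357 - 26259 = -82616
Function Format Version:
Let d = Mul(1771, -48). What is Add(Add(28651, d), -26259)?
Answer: -82616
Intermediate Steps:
d = -85008
Add(Add(28651, d), -26259) = Add(Add(28651, -85008), -26259) = Add(-56357, -26259) = -82616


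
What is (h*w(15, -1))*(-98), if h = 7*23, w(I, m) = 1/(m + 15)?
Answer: -1127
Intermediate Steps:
w(I, m) = 1/(15 + m)
h = 161
(h*w(15, -1))*(-98) = (161/(15 - 1))*(-98) = (161/14)*(-98) = (161*(1/14))*(-98) = (23/2)*(-98) = -1127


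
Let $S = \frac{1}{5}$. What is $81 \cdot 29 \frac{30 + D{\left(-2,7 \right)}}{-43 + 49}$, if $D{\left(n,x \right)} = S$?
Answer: $\frac{118233}{10} \approx 11823.0$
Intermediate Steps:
$S = \frac{1}{5} \approx 0.2$
$D{\left(n,x \right)} = \frac{1}{5}$
$81 \cdot 29 \frac{30 + D{\left(-2,7 \right)}}{-43 + 49} = 81 \cdot 29 \frac{30 + \frac{1}{5}}{-43 + 49} = 2349 \frac{151}{5 \cdot 6} = 2349 \cdot \frac{151}{5} \cdot \frac{1}{6} = 2349 \cdot \frac{151}{30} = \frac{118233}{10}$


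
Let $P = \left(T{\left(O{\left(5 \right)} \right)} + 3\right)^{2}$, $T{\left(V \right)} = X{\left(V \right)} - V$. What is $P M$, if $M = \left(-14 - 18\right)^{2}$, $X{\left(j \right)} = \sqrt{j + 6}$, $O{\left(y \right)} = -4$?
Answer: $52224 + 14336 \sqrt{2} \approx 72498.0$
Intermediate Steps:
$X{\left(j \right)} = \sqrt{6 + j}$
$T{\left(V \right)} = \sqrt{6 + V} - V$
$M = 1024$ ($M = \left(-32\right)^{2} = 1024$)
$P = \left(7 + \sqrt{2}\right)^{2}$ ($P = \left(\left(\sqrt{6 - 4} - -4\right) + 3\right)^{2} = \left(\left(\sqrt{2} + 4\right) + 3\right)^{2} = \left(\left(4 + \sqrt{2}\right) + 3\right)^{2} = \left(7 + \sqrt{2}\right)^{2} \approx 70.799$)
$P M = \left(7 + \sqrt{2}\right)^{2} \cdot 1024 = 1024 \left(7 + \sqrt{2}\right)^{2}$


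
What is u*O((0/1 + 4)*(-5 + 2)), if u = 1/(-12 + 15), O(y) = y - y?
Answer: 0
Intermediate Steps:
O(y) = 0
u = ⅓ (u = 1/3 = ⅓ ≈ 0.33333)
u*O((0/1 + 4)*(-5 + 2)) = (⅓)*0 = 0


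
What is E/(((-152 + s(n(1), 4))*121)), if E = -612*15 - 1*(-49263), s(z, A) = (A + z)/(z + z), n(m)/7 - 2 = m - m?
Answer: -561162/256399 ≈ -2.1886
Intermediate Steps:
n(m) = 14 (n(m) = 14 + 7*(m - m) = 14 + 7*0 = 14 + 0 = 14)
s(z, A) = (A + z)/(2*z) (s(z, A) = (A + z)/((2*z)) = (A + z)*(1/(2*z)) = (A + z)/(2*z))
E = 40083 (E = -9180 + 49263 = 40083)
E/(((-152 + s(n(1), 4))*121)) = 40083/(((-152 + (½)*(4 + 14)/14)*121)) = 40083/(((-152 + (½)*(1/14)*18)*121)) = 40083/(((-152 + 9/14)*121)) = 40083/((-2119/14*121)) = 40083/(-256399/14) = 40083*(-14/256399) = -561162/256399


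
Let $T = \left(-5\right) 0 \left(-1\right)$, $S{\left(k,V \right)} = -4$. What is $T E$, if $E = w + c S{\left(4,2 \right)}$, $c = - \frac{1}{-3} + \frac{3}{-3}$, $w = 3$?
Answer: $0$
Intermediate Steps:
$c = - \frac{2}{3}$ ($c = \left(-1\right) \left(- \frac{1}{3}\right) + 3 \left(- \frac{1}{3}\right) = \frac{1}{3} - 1 = - \frac{2}{3} \approx -0.66667$)
$T = 0$ ($T = 0 \left(-1\right) = 0$)
$E = \frac{17}{3}$ ($E = 3 - - \frac{8}{3} = 3 + \frac{8}{3} = \frac{17}{3} \approx 5.6667$)
$T E = 0 \cdot \frac{17}{3} = 0$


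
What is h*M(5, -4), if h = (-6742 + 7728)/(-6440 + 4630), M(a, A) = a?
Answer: -493/181 ≈ -2.7238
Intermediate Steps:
h = -493/905 (h = 986/(-1810) = 986*(-1/1810) = -493/905 ≈ -0.54475)
h*M(5, -4) = -493/905*5 = -493/181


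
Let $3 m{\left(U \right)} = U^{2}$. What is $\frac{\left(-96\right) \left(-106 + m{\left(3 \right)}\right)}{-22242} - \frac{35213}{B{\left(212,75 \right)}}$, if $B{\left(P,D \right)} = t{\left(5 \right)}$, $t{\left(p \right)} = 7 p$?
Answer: $- \frac{130592271}{129745} \approx -1006.5$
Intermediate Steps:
$m{\left(U \right)} = \frac{U^{2}}{3}$
$B{\left(P,D \right)} = 35$ ($B{\left(P,D \right)} = 7 \cdot 5 = 35$)
$\frac{\left(-96\right) \left(-106 + m{\left(3 \right)}\right)}{-22242} - \frac{35213}{B{\left(212,75 \right)}} = \frac{\left(-96\right) \left(-106 + \frac{3^{2}}{3}\right)}{-22242} - \frac{35213}{35} = - 96 \left(-106 + \frac{1}{3} \cdot 9\right) \left(- \frac{1}{22242}\right) - \frac{35213}{35} = - 96 \left(-106 + 3\right) \left(- \frac{1}{22242}\right) - \frac{35213}{35} = \left(-96\right) \left(-103\right) \left(- \frac{1}{22242}\right) - \frac{35213}{35} = 9888 \left(- \frac{1}{22242}\right) - \frac{35213}{35} = - \frac{1648}{3707} - \frac{35213}{35} = - \frac{130592271}{129745}$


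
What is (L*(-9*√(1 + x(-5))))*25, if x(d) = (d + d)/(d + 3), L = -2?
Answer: 450*√6 ≈ 1102.3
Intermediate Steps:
x(d) = 2*d/(3 + d) (x(d) = (2*d)/(3 + d) = 2*d/(3 + d))
(L*(-9*√(1 + x(-5))))*25 = -(-18)*√(1 + 2*(-5)/(3 - 5))*25 = -(-18)*√(1 + 2*(-5)/(-2))*25 = -(-18)*√(1 + 2*(-5)*(-½))*25 = -(-18)*√(1 + 5)*25 = -(-18)*√6*25 = (18*√6)*25 = 450*√6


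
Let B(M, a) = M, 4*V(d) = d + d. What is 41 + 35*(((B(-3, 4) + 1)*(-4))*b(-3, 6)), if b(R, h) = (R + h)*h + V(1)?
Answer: 5221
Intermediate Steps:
V(d) = d/2 (V(d) = (d + d)/4 = (2*d)/4 = d/2)
b(R, h) = ½ + h*(R + h) (b(R, h) = (R + h)*h + (½)*1 = h*(R + h) + ½ = ½ + h*(R + h))
41 + 35*(((B(-3, 4) + 1)*(-4))*b(-3, 6)) = 41 + 35*(((-3 + 1)*(-4))*(½ + 6² - 3*6)) = 41 + 35*((-2*(-4))*(½ + 36 - 18)) = 41 + 35*(8*(37/2)) = 41 + 35*148 = 41 + 5180 = 5221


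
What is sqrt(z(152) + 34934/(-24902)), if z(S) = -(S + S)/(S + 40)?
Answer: I*sqrt(16665900069)/74706 ≈ 1.7281*I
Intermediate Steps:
z(S) = -2*S/(40 + S)
sqrt(z(152) + 34934/(-24902)) = sqrt(-2*152/(40 + 152) + 34934/(-24902)) = sqrt(-2*152/192 + 34934*(-1/24902)) = sqrt(-2*152*1/192 - 17467/12451) = sqrt(-19/12 - 17467/12451) = sqrt(-446173/149412) = I*sqrt(16665900069)/74706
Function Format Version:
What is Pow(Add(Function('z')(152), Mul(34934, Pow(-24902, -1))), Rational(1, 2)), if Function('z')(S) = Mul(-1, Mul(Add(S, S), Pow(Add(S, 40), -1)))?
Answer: Mul(Rational(1, 74706), I, Pow(16665900069, Rational(1, 2))) ≈ Mul(1.7281, I)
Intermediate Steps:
Function('z')(S) = Mul(-2, S, Pow(Add(40, S), -1)) (Function('z')(S) = Mul(-1, Mul(Mul(2, S), Pow(Add(40, S), -1))) = Mul(-1, Mul(2, S, Pow(Add(40, S), -1))) = Mul(-2, S, Pow(Add(40, S), -1)))
Pow(Add(Function('z')(152), Mul(34934, Pow(-24902, -1))), Rational(1, 2)) = Pow(Add(Mul(-2, 152, Pow(Add(40, 152), -1)), Mul(34934, Pow(-24902, -1))), Rational(1, 2)) = Pow(Add(Mul(-2, 152, Pow(192, -1)), Mul(34934, Rational(-1, 24902))), Rational(1, 2)) = Pow(Add(Mul(-2, 152, Rational(1, 192)), Rational(-17467, 12451)), Rational(1, 2)) = Pow(Add(Rational(-19, 12), Rational(-17467, 12451)), Rational(1, 2)) = Pow(Rational(-446173, 149412), Rational(1, 2)) = Mul(Rational(1, 74706), I, Pow(16665900069, Rational(1, 2)))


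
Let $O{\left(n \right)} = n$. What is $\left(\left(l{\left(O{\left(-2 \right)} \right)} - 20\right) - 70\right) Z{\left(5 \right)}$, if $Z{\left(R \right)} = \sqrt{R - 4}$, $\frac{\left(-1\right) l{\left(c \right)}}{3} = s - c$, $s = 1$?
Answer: $-99$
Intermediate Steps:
$l{\left(c \right)} = -3 + 3 c$ ($l{\left(c \right)} = - 3 \left(1 - c\right) = -3 + 3 c$)
$Z{\left(R \right)} = \sqrt{-4 + R}$
$\left(\left(l{\left(O{\left(-2 \right)} \right)} - 20\right) - 70\right) Z{\left(5 \right)} = \left(\left(\left(-3 + 3 \left(-2\right)\right) - 20\right) - 70\right) \sqrt{-4 + 5} = \left(\left(\left(-3 - 6\right) - 20\right) - 70\right) \sqrt{1} = \left(\left(-9 - 20\right) - 70\right) 1 = \left(-29 - 70\right) 1 = \left(-99\right) 1 = -99$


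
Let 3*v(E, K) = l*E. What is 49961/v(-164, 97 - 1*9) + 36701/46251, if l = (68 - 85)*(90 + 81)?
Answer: 2714374109/2450007972 ≈ 1.1079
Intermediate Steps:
l = -2907 (l = -17*171 = -2907)
v(E, K) = -969*E (v(E, K) = (-2907*E)/3 = -969*E)
49961/v(-164, 97 - 1*9) + 36701/46251 = 49961/((-969*(-164))) + 36701/46251 = 49961/158916 + 36701*(1/46251) = 49961*(1/158916) + 36701/46251 = 49961/158916 + 36701/46251 = 2714374109/2450007972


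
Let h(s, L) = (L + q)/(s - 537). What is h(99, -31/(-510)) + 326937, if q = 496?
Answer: 73030934069/223380 ≈ 3.2694e+5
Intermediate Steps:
h(s, L) = (496 + L)/(-537 + s) (h(s, L) = (L + 496)/(s - 537) = (496 + L)/(-537 + s))
h(99, -31/(-510)) + 326937 = (496 - 31/(-510))/(-537 + 99) + 326937 = (496 - 31*(-1/510))/(-438) + 326937 = -(496 + 31/510)/438 + 326937 = -1/438*252991/510 + 326937 = -252991/223380 + 326937 = 73030934069/223380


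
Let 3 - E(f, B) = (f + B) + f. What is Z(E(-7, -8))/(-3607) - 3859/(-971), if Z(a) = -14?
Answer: 13933007/3502397 ≈ 3.9781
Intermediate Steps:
E(f, B) = 3 - B - 2*f (E(f, B) = 3 - ((f + B) + f) = 3 - ((B + f) + f) = 3 - (B + 2*f) = 3 + (-B - 2*f) = 3 - B - 2*f)
Z(E(-7, -8))/(-3607) - 3859/(-971) = -14/(-3607) - 3859/(-971) = -14*(-1/3607) - 3859*(-1/971) = 14/3607 + 3859/971 = 13933007/3502397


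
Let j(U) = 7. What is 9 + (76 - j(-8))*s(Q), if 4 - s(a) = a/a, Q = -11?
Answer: 216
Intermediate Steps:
s(a) = 3 (s(a) = 4 - a/a = 4 - 1*1 = 4 - 1 = 3)
9 + (76 - j(-8))*s(Q) = 9 + (76 - 1*7)*3 = 9 + (76 - 7)*3 = 9 + 69*3 = 9 + 207 = 216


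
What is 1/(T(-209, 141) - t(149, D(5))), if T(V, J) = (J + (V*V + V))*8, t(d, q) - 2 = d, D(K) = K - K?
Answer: 1/348753 ≈ 2.8674e-6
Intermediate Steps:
D(K) = 0
t(d, q) = 2 + d
T(V, J) = 8*J + 8*V + 8*V² (T(V, J) = (J + (V² + V))*8 = (J + (V + V²))*8 = (J + V + V²)*8 = 8*J + 8*V + 8*V²)
1/(T(-209, 141) - t(149, D(5))) = 1/((8*141 + 8*(-209) + 8*(-209)²) - (2 + 149)) = 1/((1128 - 1672 + 8*43681) - 1*151) = 1/((1128 - 1672 + 349448) - 151) = 1/(348904 - 151) = 1/348753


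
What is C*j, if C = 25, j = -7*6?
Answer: -1050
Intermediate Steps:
j = -42
C*j = 25*(-42) = -1050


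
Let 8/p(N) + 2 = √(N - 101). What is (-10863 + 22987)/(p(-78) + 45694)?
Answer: 25345179566/95522964311 + 24248*I*√179/95522964311 ≈ 0.26533 + 3.3962e-6*I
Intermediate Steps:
p(N) = 8/(-2 + √(-101 + N)) (p(N) = 8/(-2 + √(N - 101)) = 8/(-2 + √(-101 + N)))
(-10863 + 22987)/(p(-78) + 45694) = (-10863 + 22987)/(8/(-2 + √(-101 - 78)) + 45694) = 12124/(8/(-2 + √(-179)) + 45694) = 12124/(8/(-2 + I*√179) + 45694) = 12124/(45694 + 8/(-2 + I*√179))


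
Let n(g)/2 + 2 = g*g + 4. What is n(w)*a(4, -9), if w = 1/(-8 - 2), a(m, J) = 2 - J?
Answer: 2211/50 ≈ 44.220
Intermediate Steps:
w = -⅒ (w = 1/(-10) = -⅒ ≈ -0.10000)
n(g) = 4 + 2*g² (n(g) = -4 + 2*(g*g + 4) = -4 + 2*(g² + 4) = -4 + 2*(4 + g²) = -4 + (8 + 2*g²) = 4 + 2*g²)
n(w)*a(4, -9) = (4 + 2*(-⅒)²)*(2 - 1*(-9)) = (4 + 2*(1/100))*(2 + 9) = (4 + 1/50)*11 = (201/50)*11 = 2211/50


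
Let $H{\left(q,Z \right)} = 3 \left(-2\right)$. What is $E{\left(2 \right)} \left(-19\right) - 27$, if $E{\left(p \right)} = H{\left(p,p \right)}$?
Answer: $87$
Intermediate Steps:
$H{\left(q,Z \right)} = -6$
$E{\left(p \right)} = -6$
$E{\left(2 \right)} \left(-19\right) - 27 = \left(-6\right) \left(-19\right) - 27 = 114 - 27 = 87$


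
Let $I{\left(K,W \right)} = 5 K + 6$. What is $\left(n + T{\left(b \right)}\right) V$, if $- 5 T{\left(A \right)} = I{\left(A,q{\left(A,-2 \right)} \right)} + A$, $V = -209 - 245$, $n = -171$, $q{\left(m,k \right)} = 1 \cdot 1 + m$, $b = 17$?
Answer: $\frac{437202}{5} \approx 87440.0$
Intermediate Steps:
$q{\left(m,k \right)} = 1 + m$
$I{\left(K,W \right)} = 6 + 5 K$
$V = -454$ ($V = -209 - 245 = -454$)
$T{\left(A \right)} = - \frac{6}{5} - \frac{6 A}{5}$ ($T{\left(A \right)} = - \frac{\left(6 + 5 A\right) + A}{5} = - \frac{6 + 6 A}{5} = - \frac{6}{5} - \frac{6 A}{5}$)
$\left(n + T{\left(b \right)}\right) V = \left(-171 - \frac{108}{5}\right) \left(-454\right) = \left(- \frac{963}{5}\right) \left(-454\right) = \frac{437202}{5}$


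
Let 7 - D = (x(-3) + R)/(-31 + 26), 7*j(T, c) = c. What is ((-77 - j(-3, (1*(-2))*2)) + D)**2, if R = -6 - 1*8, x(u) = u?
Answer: 6497401/1225 ≈ 5304.0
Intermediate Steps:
j(T, c) = c/7
R = -14 (R = -6 - 8 = -14)
D = 18/5 (D = 7 - (-3 - 14)/(-31 + 26) = 7 - (-17)/(-5) = 7 - (-17)*(-1)/5 = 7 - 1*17/5 = 7 - 17/5 = 18/5 ≈ 3.6000)
((-77 - j(-3, (1*(-2))*2)) + D)**2 = ((-77 - (1*(-2))*2/7) + 18/5)**2 = ((-77 - (-2*2)/7) + 18/5)**2 = ((-77 - (-4)/7) + 18/5)**2 = ((-77 - 1*(-4/7)) + 18/5)**2 = ((-77 + 4/7) + 18/5)**2 = (-535/7 + 18/5)**2 = (-2549/35)**2 = 6497401/1225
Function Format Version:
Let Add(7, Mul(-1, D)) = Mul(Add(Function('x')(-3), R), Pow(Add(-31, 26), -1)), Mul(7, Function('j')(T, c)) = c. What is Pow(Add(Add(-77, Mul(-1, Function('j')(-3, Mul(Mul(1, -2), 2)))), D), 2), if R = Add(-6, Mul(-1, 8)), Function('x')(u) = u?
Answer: Rational(6497401, 1225) ≈ 5304.0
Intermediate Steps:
Function('j')(T, c) = Mul(Rational(1, 7), c)
R = -14 (R = Add(-6, -8) = -14)
D = Rational(18, 5) (D = Add(7, Mul(-1, Mul(Add(-3, -14), Pow(Add(-31, 26), -1)))) = Add(7, Mul(-1, Mul(-17, Pow(-5, -1)))) = Add(7, Mul(-1, Mul(-17, Rational(-1, 5)))) = Add(7, Mul(-1, Rational(17, 5))) = Add(7, Rational(-17, 5)) = Rational(18, 5) ≈ 3.6000)
Pow(Add(Add(-77, Mul(-1, Function('j')(-3, Mul(Mul(1, -2), 2)))), D), 2) = Pow(Add(Add(-77, Mul(-1, Mul(Rational(1, 7), Mul(Mul(1, -2), 2)))), Rational(18, 5)), 2) = Pow(Add(Add(-77, Mul(-1, Mul(Rational(1, 7), Mul(-2, 2)))), Rational(18, 5)), 2) = Pow(Add(Add(-77, Mul(-1, Mul(Rational(1, 7), -4))), Rational(18, 5)), 2) = Pow(Add(Add(-77, Mul(-1, Rational(-4, 7))), Rational(18, 5)), 2) = Pow(Add(Add(-77, Rational(4, 7)), Rational(18, 5)), 2) = Pow(Add(Rational(-535, 7), Rational(18, 5)), 2) = Pow(Rational(-2549, 35), 2) = Rational(6497401, 1225)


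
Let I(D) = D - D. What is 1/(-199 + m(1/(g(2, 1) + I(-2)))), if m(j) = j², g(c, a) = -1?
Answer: -1/198 ≈ -0.0050505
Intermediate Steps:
I(D) = 0
1/(-199 + m(1/(g(2, 1) + I(-2)))) = 1/(-199 + (1/(-1 + 0))²) = 1/(-199 + (1/(-1))²) = 1/(-199 + (-1)²) = 1/(-199 + 1) = 1/(-198) = -1/198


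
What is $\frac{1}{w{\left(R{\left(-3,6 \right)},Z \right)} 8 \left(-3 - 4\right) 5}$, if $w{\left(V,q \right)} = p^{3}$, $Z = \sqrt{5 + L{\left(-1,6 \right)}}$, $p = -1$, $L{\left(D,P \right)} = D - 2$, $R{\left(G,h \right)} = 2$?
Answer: $\frac{1}{280} \approx 0.0035714$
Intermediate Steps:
$L{\left(D,P \right)} = -2 + D$
$Z = \sqrt{2}$ ($Z = \sqrt{5 - 3} = \sqrt{2} \approx 1.4142$)
$w{\left(V,q \right)} = -1$ ($w{\left(V,q \right)} = \left(-1\right)^{3} = -1$)
$\frac{1}{w{\left(R{\left(-3,6 \right)},Z \right)} 8 \left(-3 - 4\right) 5} = \frac{1}{\left(-1\right) 8 \left(-3 - 4\right) 5} = \frac{1}{\left(-8\right) \left(\left(-7\right) 5\right)} = \frac{1}{\left(-8\right) \left(-35\right)} = \frac{1}{280}$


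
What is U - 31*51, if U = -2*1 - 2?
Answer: -1585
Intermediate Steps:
U = -4 (U = -2 - 2 = -4)
U - 31*51 = -4 - 31*51 = -4 - 1581 = -1585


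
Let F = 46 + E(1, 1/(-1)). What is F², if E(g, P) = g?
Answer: 2209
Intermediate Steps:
F = 47 (F = 46 + 1 = 47)
F² = 47² = 2209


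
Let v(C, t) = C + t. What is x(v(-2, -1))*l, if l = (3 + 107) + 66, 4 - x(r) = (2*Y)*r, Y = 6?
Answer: 7040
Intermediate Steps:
x(r) = 4 - 12*r (x(r) = 4 - 2*6*r = 4 - 12*r)
l = 176 (l = 110 + 66 = 176)
x(v(-2, -1))*l = (4 - 12*(-2 - 1))*176 = (4 - 12*(-3))*176 = (4 + 36)*176 = 40*176 = 7040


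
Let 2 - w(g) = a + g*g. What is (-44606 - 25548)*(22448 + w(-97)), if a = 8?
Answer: -914317082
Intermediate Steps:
w(g) = -6 - g² (w(g) = 2 - (8 + g*g) = 2 - (8 + g²) = 2 + (-8 - g²) = -6 - g²)
(-44606 - 25548)*(22448 + w(-97)) = (-44606 - 25548)*(22448 + (-6 - 1*(-97)²)) = -70154*(22448 + (-6 - 1*9409)) = -70154*(22448 + (-6 - 9409)) = -70154*(22448 - 9415) = -70154*13033 = -914317082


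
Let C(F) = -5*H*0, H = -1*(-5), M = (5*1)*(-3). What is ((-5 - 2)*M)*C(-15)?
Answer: 0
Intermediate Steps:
M = -15 (M = 5*(-3) = -15)
H = 5
C(F) = 0 (C(F) = -5*5*0 = -25*0 = 0)
((-5 - 2)*M)*C(-15) = ((-5 - 2)*(-15))*0 = -7*(-15)*0 = 105*0 = 0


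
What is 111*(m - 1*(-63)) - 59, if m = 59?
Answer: 13483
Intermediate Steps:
111*(m - 1*(-63)) - 59 = 111*(59 - 1*(-63)) - 59 = 111*(59 + 63) - 59 = 111*122 - 59 = 13542 - 59 = 13483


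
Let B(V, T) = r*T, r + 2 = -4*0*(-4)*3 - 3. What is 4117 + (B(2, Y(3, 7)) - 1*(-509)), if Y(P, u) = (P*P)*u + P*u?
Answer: 4206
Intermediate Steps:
Y(P, u) = P*u + u*P² (Y(P, u) = P²*u + P*u = u*P² + P*u = P*u + u*P²)
r = -5 (r = -2 + (-4*0*(-4)*3 - 3) = -2 + (-0*3 - 3) = -2 + (-4*0 - 3) = -2 + (0 - 3) = -2 - 3 = -5)
B(V, T) = -5*T
4117 + (B(2, Y(3, 7)) - 1*(-509)) = 4117 + (-15*7*(1 + 3) - 1*(-509)) = 4117 + (-15*7*4 + 509) = 4117 + (-5*84 + 509) = 4117 + (-420 + 509) = 4117 + 89 = 4206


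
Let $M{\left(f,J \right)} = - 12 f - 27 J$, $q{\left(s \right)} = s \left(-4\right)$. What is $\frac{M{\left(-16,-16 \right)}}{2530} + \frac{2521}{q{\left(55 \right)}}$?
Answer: $- \frac{11347}{1012} \approx -11.212$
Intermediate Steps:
$q{\left(s \right)} = - 4 s$
$M{\left(f,J \right)} = - 27 J - 12 f$
$\frac{M{\left(-16,-16 \right)}}{2530} + \frac{2521}{q{\left(55 \right)}} = \frac{\left(-27\right) \left(-16\right) - -192}{2530} + \frac{2521}{\left(-4\right) 55} = \left(432 + 192\right) \frac{1}{2530} + \frac{2521}{-220} = 624 \cdot \frac{1}{2530} + 2521 \left(- \frac{1}{220}\right) = \frac{312}{1265} - \frac{2521}{220} = - \frac{11347}{1012}$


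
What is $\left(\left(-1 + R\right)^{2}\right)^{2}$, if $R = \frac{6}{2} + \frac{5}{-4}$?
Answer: $\frac{81}{256} \approx 0.31641$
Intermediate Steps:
$R = \frac{7}{4}$ ($R = 6 \cdot \frac{1}{2} + 5 \left(- \frac{1}{4}\right) = 3 - \frac{5}{4} = \frac{7}{4} \approx 1.75$)
$\left(\left(-1 + R\right)^{2}\right)^{2} = \left(\left(-1 + \frac{7}{4}\right)^{2}\right)^{2} = \left(\left(\frac{3}{4}\right)^{2}\right)^{2} = \left(\frac{9}{16}\right)^{2} = \frac{81}{256}$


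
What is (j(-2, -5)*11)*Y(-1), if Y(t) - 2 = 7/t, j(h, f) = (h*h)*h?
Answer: 440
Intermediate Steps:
j(h, f) = h³ (j(h, f) = h²*h = h³)
Y(t) = 2 + 7/t
(j(-2, -5)*11)*Y(-1) = ((-2)³*11)*(2 + 7/(-1)) = (-8*11)*(2 + 7*(-1)) = -88*(2 - 7) = -88*(-5) = 440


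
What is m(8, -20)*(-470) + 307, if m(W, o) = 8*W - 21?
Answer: -19903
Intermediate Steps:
m(W, o) = -21 + 8*W
m(8, -20)*(-470) + 307 = (-21 + 8*8)*(-470) + 307 = (-21 + 64)*(-470) + 307 = 43*(-470) + 307 = -20210 + 307 = -19903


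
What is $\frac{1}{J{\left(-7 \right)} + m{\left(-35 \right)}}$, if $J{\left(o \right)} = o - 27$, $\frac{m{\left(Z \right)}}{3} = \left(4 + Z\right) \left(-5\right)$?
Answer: $\frac{1}{431} \approx 0.0023202$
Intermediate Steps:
$m{\left(Z \right)} = -60 - 15 Z$ ($m{\left(Z \right)} = 3 \left(4 + Z\right) \left(-5\right) = 3 \left(-20 - 5 Z\right) = -60 - 15 Z$)
$J{\left(o \right)} = -27 + o$ ($J{\left(o \right)} = o - 27 = -27 + o$)
$\frac{1}{J{\left(-7 \right)} + m{\left(-35 \right)}} = \frac{1}{\left(-27 - 7\right) - -465} = \frac{1}{-34 + \left(-60 + 525\right)} = \frac{1}{-34 + 465} = \frac{1}{431}$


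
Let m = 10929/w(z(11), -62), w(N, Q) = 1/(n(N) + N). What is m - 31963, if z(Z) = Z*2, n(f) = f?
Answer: 448913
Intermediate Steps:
z(Z) = 2*Z
w(N, Q) = 1/(2*N) (w(N, Q) = 1/(N + N) = 1/(2*N))
m = 480876 (m = 10929/((1/(2*((2*11))))) = 10929/(((½)/22)) = 10929/(((½)*(1/22))) = 10929/(1/44) = 10929*44 = 480876)
m - 31963 = 480876 - 31963 = 448913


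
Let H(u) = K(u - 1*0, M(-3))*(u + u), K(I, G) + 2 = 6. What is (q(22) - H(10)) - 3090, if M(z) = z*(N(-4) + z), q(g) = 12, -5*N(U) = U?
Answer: -3158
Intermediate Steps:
N(U) = -U/5
M(z) = z*(⅘ + z) (M(z) = z*(-⅕*(-4) + z) = z*(⅘ + z))
K(I, G) = 4 (K(I, G) = -2 + 6 = 4)
H(u) = 8*u (H(u) = 4*(u + u) = 4*(2*u) = 8*u)
(q(22) - H(10)) - 3090 = (12 - 8*10) - 3090 = (12 - 1*80) - 3090 = (12 - 80) - 3090 = -68 - 3090 = -3158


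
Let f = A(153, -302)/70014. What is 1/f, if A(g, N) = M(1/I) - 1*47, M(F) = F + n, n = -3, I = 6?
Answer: -420084/299 ≈ -1405.0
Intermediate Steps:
M(F) = -3 + F (M(F) = F - 3 = -3 + F)
A(g, N) = -299/6 (A(g, N) = (-3 + 1/6) - 1*47 = (-3 + 1/6) - 47 = -17/6 - 47 = -299/6)
f = -299/420084 (f = -299/6/70014 = -299/6*1/70014 = -299/420084 ≈ -0.00071176)
1/f = 1/(-299/420084) = -420084/299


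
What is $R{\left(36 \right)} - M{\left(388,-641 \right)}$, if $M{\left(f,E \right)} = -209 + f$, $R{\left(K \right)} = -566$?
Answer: $-745$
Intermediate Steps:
$R{\left(36 \right)} - M{\left(388,-641 \right)} = -566 - \left(-209 + 388\right) = -566 - 179 = -745$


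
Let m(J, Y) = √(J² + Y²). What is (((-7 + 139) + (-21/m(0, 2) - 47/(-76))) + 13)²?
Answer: 105452361/5776 ≈ 18257.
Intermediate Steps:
(((-7 + 139) + (-21/m(0, 2) - 47/(-76))) + 13)² = (((-7 + 139) + (-21/√(0² + 2²) - 47/(-76))) + 13)² = ((132 + (-21/√(0 + 4) - 47*(-1/76))) + 13)² = ((132 + (-21/(√4) + 47/76)) + 13)² = ((132 + (-21/2 + 47/76)) + 13)² = ((132 - 751/76) + 13)² = (9281/76 + 13)² = (10269/76)² = 105452361/5776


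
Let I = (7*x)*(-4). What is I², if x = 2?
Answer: 3136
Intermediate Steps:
I = -56 (I = (7*2)*(-4) = 14*(-4) = -56)
I² = (-56)² = 3136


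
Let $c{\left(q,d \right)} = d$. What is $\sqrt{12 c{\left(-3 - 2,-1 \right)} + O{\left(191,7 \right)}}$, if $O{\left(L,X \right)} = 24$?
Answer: $2 \sqrt{3} \approx 3.4641$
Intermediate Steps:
$\sqrt{12 c{\left(-3 - 2,-1 \right)} + O{\left(191,7 \right)}} = \sqrt{12 \left(-1\right) + 24} = \sqrt{-12 + 24} = \sqrt{12} = 2 \sqrt{3}$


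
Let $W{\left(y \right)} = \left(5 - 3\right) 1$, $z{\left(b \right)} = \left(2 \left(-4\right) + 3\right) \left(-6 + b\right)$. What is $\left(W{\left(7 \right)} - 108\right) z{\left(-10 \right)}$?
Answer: $-8480$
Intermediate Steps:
$z{\left(b \right)} = 30 - 5 b$ ($z{\left(b \right)} = \left(-8 + 3\right) \left(-6 + b\right) = - 5 \left(-6 + b\right) = 30 - 5 b$)
$W{\left(y \right)} = 2$ ($W{\left(y \right)} = 2 \cdot 1 = 2$)
$\left(W{\left(7 \right)} - 108\right) z{\left(-10 \right)} = \left(2 - 108\right) \left(30 - -50\right) = - 106 \left(30 + 50\right) = \left(-106\right) 80 = -8480$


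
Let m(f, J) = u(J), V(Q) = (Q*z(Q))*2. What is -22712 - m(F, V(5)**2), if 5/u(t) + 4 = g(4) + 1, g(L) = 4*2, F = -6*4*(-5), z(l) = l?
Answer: -22713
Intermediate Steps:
F = 120 (F = -24*(-5) = 120)
g(L) = 8
V(Q) = 2*Q**2 (V(Q) = (Q*Q)*2 = Q**2*2 = 2*Q**2)
u(t) = 1 (u(t) = 5/(-4 + (8 + 1)) = 5/(-4 + 9) = 5/5 = 5*(1/5) = 1)
m(f, J) = 1
-22712 - m(F, V(5)**2) = -22712 - 1*1 = -22712 - 1 = -22713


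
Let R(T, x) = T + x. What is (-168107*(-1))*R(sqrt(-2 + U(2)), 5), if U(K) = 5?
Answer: 840535 + 168107*sqrt(3) ≈ 1.1317e+6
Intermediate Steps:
(-168107*(-1))*R(sqrt(-2 + U(2)), 5) = (-168107*(-1))*(sqrt(-2 + 5) + 5) = 168107*(sqrt(3) + 5) = 168107*(5 + sqrt(3)) = 840535 + 168107*sqrt(3)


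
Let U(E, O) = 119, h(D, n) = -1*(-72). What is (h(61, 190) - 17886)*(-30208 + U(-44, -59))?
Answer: 536005446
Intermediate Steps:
h(D, n) = 72
(h(61, 190) - 17886)*(-30208 + U(-44, -59)) = (72 - 17886)*(-30208 + 119) = -17814*(-30089) = 536005446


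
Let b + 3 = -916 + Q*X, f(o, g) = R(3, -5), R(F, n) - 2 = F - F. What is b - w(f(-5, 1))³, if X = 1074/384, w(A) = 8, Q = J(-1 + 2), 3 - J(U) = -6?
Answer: -89973/64 ≈ -1405.8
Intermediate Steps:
J(U) = 9 (J(U) = 3 - 1*(-6) = 3 + 6 = 9)
R(F, n) = 2 (R(F, n) = 2 + (F - F) = 2 + 0 = 2)
f(o, g) = 2
Q = 9
X = 179/64 (X = 1074*(1/384) = 179/64 ≈ 2.7969)
b = -57205/64 (b = -3 + (-916 + 9*(179/64)) = -3 + (-916 + 1611/64) = -3 - 57013/64 = -57205/64 ≈ -893.83)
b - w(f(-5, 1))³ = -57205/64 - 1*8³ = -57205/64 - 1*512 = -57205/64 - 512 = -89973/64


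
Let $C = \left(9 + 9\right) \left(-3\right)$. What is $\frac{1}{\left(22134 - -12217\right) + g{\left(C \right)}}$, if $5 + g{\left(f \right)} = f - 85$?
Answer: $\frac{1}{34207} \approx 2.9234 \cdot 10^{-5}$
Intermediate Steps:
$C = -54$ ($C = 18 \left(-3\right) = -54$)
$g{\left(f \right)} = -90 + f$ ($g{\left(f \right)} = -5 + \left(f - 85\right) = -5 + \left(-85 + f\right) = -90 + f$)
$\frac{1}{\left(22134 - -12217\right) + g{\left(C \right)}} = \frac{1}{\left(22134 - -12217\right) - 144} = \frac{1}{\left(22134 + 12217\right) - 144} = \frac{1}{34351 - 144} = \frac{1}{34207}$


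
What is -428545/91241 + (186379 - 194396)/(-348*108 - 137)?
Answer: -15433666848/3441701761 ≈ -4.4843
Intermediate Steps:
-428545/91241 + (186379 - 194396)/(-348*108 - 137) = -428545*1/91241 - 8017/(-37584 - 137) = -428545/91241 - 8017/(-37721) = -428545/91241 - 8017*(-1/37721) = -428545/91241 + 8017/37721 = -15433666848/3441701761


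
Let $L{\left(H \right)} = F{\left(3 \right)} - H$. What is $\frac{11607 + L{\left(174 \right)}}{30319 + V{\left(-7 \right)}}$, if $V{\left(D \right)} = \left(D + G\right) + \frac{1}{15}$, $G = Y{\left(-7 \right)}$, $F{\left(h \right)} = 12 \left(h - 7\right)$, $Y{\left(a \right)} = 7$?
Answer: $\frac{170775}{454786} \approx 0.37551$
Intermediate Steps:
$F{\left(h \right)} = -84 + 12 h$ ($F{\left(h \right)} = 12 \left(-7 + h\right) = -84 + 12 h$)
$G = 7$
$V{\left(D \right)} = \frac{106}{15} + D$ ($V{\left(D \right)} = \left(D + 7\right) + \frac{1}{15} = \left(7 + D\right) + \frac{1}{15} = \frac{106}{15} + D$)
$L{\left(H \right)} = -48 - H$ ($L{\left(H \right)} = \left(-84 + 12 \cdot 3\right) - H = \left(-84 + 36\right) - H = -48 - H$)
$\frac{11607 + L{\left(174 \right)}}{30319 + V{\left(-7 \right)}} = \frac{11607 - 222}{30319 + \left(\frac{106}{15} - 7\right)} = \frac{11607 - 222}{30319 + \frac{1}{15}} = \frac{11607 - 222}{\frac{454786}{15}} = 11385 \cdot \frac{15}{454786} = \frac{170775}{454786}$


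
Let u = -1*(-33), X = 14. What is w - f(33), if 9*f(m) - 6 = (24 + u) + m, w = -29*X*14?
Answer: -17084/3 ≈ -5694.7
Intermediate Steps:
w = -5684 (w = -29*14*14 = -406*14 = -5684)
u = 33
f(m) = 7 + m/9 (f(m) = ⅔ + ((24 + 33) + m)/9 = ⅔ + (57 + m)/9 = ⅔ + (19/3 + m/9) = 7 + m/9)
w - f(33) = -5684 - (7 + (⅑)*33) = -5684 - (7 + 11/3) = -5684 - 1*32/3 = -5684 - 32/3 = -17084/3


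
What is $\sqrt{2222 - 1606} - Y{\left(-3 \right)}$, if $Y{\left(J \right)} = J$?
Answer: $3 + 2 \sqrt{154} \approx 27.819$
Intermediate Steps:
$\sqrt{2222 - 1606} - Y{\left(-3 \right)} = \sqrt{2222 - 1606} - -3 = \sqrt{616} + 3 = 2 \sqrt{154} + 3 = 3 + 2 \sqrt{154}$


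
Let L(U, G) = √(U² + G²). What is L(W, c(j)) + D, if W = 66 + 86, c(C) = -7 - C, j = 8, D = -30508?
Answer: -30508 + √23329 ≈ -30355.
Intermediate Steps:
W = 152
L(U, G) = √(G² + U²)
L(W, c(j)) + D = √((-7 - 1*8)² + 152²) - 30508 = √((-7 - 8)² + 23104) - 30508 = √((-15)² + 23104) - 30508 = √(225 + 23104) - 30508 = √23329 - 30508 = -30508 + √23329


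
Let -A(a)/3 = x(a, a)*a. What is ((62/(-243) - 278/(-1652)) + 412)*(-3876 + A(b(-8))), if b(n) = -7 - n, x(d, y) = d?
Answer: -35634382211/22302 ≈ -1.5978e+6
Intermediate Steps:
A(a) = -3*a**2 (A(a) = -3*a*a = -3*a**2)
((62/(-243) - 278/(-1652)) + 412)*(-3876 + A(b(-8))) = ((62/(-243) - 278/(-1652)) + 412)*(-3876 - 3*(-7 - 1*(-8))**2) = ((62*(-1/243) - 278*(-1/1652)) + 412)*(-3876 - 3*(-7 + 8)**2) = ((-62/243 + 139/826) + 412)*(-3876 - 3*1**2) = (-17435/200718 + 412)*(-3876 - 3*1) = 82678381*(-3876 - 3)/200718 = (82678381/200718)*(-3879) = -35634382211/22302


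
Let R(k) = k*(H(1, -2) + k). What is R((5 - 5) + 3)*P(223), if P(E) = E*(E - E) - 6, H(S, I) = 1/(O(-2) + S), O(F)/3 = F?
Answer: -252/5 ≈ -50.400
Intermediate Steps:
O(F) = 3*F
H(S, I) = 1/(-6 + S) (H(S, I) = 1/(3*(-2) + S) = 1/(-6 + S))
P(E) = -6 (P(E) = E*0 - 6 = 0 - 6 = -6)
R(k) = k*(-1/5 + k) (R(k) = k*(1/(-6 + 1) + k) = k*(1/(-5) + k) = k*(-1/5 + k))
R((5 - 5) + 3)*P(223) = (((5 - 5) + 3)*(-1/5 + ((5 - 5) + 3)))*(-6) = ((0 + 3)*(-1/5 + (0 + 3)))*(-6) = (3*(-1/5 + 3))*(-6) = (3*(14/5))*(-6) = (42/5)*(-6) = -252/5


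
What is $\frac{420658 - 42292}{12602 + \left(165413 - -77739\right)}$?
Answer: $\frac{189183}{127877} \approx 1.4794$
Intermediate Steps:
$\frac{420658 - 42292}{12602 + \left(165413 - -77739\right)} = \frac{378366}{12602 + \left(165413 + 77739\right)} = \frac{378366}{12602 + 243152} = \frac{378366}{255754} = 378366 \cdot \frac{1}{255754} = \frac{189183}{127877}$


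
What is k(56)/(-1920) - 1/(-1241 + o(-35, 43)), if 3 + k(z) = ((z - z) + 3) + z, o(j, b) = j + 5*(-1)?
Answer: -2909/102480 ≈ -0.028386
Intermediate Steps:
o(j, b) = -5 + j (o(j, b) = j - 5 = -5 + j)
k(z) = z (k(z) = -3 + (((z - z) + 3) + z) = -3 + ((0 + 3) + z) = -3 + (3 + z) = z)
k(56)/(-1920) - 1/(-1241 + o(-35, 43)) = 56/(-1920) - 1/(-1241 + (-5 - 35)) = 56*(-1/1920) - 1/(-1241 - 40) = -7/240 - 1/(-1281) = -7/240 - 1*(-1/1281) = -7/240 + 1/1281 = -2909/102480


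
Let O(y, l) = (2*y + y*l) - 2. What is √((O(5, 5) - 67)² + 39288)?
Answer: 2*√10111 ≈ 201.11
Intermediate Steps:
O(y, l) = -2 + 2*y + l*y (O(y, l) = (2*y + l*y) - 2 = -2 + 2*y + l*y)
√((O(5, 5) - 67)² + 39288) = √(((-2 + 2*5 + 5*5) - 67)² + 39288) = √(((-2 + 10 + 25) - 67)² + 39288) = √((33 - 67)² + 39288) = √((-34)² + 39288) = √(1156 + 39288) = √40444 = 2*√10111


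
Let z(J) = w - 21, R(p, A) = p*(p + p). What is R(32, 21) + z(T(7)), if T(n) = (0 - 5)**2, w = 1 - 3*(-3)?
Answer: 2037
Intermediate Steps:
w = 10 (w = 1 + 9 = 10)
R(p, A) = 2*p**2 (R(p, A) = p*(2*p) = 2*p**2)
T(n) = 25 (T(n) = (-5)**2 = 25)
z(J) = -11 (z(J) = 10 - 21 = -11)
R(32, 21) + z(T(7)) = 2*32**2 - 11 = 2*1024 - 11 = 2048 - 11 = 2037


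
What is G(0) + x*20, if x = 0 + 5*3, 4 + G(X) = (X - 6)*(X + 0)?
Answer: 296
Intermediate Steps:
G(X) = -4 + X*(-6 + X) (G(X) = -4 + (X - 6)*(X + 0) = -4 + (-6 + X)*X = -4 + X*(-6 + X))
x = 15 (x = 0 + 15 = 15)
G(0) + x*20 = (-4 + 0² - 6*0) + 15*20 = (-4 + 0 + 0) + 300 = -4 + 300 = 296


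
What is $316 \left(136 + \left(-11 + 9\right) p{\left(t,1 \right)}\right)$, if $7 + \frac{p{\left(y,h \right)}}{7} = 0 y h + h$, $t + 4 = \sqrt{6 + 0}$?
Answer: $69520$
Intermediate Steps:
$t = -4 + \sqrt{6}$ ($t = -4 + \sqrt{6 + 0} = -4 + \sqrt{6} \approx -1.5505$)
$p{\left(y,h \right)} = -49 + 7 h$ ($p{\left(y,h \right)} = -49 + 7 \left(0 y h + h\right) = -49 + 7 \left(0 h + h\right) = -49 + 7 \left(0 + h\right) = -49 + 7 h$)
$316 \left(136 + \left(-11 + 9\right) p{\left(t,1 \right)}\right) = 316 \left(136 + \left(-11 + 9\right) \left(-49 + 7 \cdot 1\right)\right) = 316 \left(136 - 2 \left(-49 + 7\right)\right) = 316 \left(136 - -84\right) = 316 \left(136 + 84\right) = 316 \cdot 220 = 69520$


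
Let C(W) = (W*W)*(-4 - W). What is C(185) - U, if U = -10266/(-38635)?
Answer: -249911473641/38635 ≈ -6.4685e+6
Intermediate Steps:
C(W) = W²*(-4 - W)
U = 10266/38635 (U = -10266*(-1/38635) = 10266/38635 ≈ 0.26572)
C(185) - U = 185²*(-4 - 1*185) - 1*10266/38635 = 34225*(-4 - 185) - 10266/38635 = 34225*(-189) - 10266/38635 = -6468525 - 10266/38635 = -249911473641/38635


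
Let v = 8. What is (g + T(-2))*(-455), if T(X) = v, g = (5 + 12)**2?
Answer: -135135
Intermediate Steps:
g = 289 (g = 17**2 = 289)
T(X) = 8
(g + T(-2))*(-455) = (289 + 8)*(-455) = 297*(-455) = -135135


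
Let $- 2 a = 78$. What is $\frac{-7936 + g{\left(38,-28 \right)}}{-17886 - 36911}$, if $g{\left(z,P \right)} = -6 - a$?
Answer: $\frac{7903}{54797} \approx 0.14422$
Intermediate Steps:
$a = -39$ ($a = \left(- \frac{1}{2}\right) 78 = -39$)
$g{\left(z,P \right)} = 33$ ($g{\left(z,P \right)} = -6 - -39 = -6 + 39 = 33$)
$\frac{-7936 + g{\left(38,-28 \right)}}{-17886 - 36911} = \frac{-7936 + 33}{-17886 - 36911} = - \frac{7903}{-54797} = \left(-7903\right) \left(- \frac{1}{54797}\right) = \frac{7903}{54797}$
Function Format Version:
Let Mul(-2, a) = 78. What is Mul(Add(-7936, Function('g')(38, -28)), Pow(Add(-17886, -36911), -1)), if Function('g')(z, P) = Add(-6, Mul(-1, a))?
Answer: Rational(7903, 54797) ≈ 0.14422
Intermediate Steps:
a = -39 (a = Mul(Rational(-1, 2), 78) = -39)
Function('g')(z, P) = 33 (Function('g')(z, P) = Add(-6, Mul(-1, -39)) = Add(-6, 39) = 33)
Mul(Add(-7936, Function('g')(38, -28)), Pow(Add(-17886, -36911), -1)) = Mul(Add(-7936, 33), Pow(Add(-17886, -36911), -1)) = Mul(-7903, Pow(-54797, -1)) = Mul(-7903, Rational(-1, 54797)) = Rational(7903, 54797)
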